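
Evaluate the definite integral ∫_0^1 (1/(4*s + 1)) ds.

An antiderivative is F(s) = log(4*s + 1)/4.
Then F(1) - F(0) = (log(5)/4) - (0) = log(5)/4.

log(5)/4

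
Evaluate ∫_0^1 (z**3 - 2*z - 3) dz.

-15/4

By the power rule, an antiderivative is F(z) = z**4/4 - z**2 - 3*z.
Then F(1) - F(0) = (-15/4) - (0) = -15/4.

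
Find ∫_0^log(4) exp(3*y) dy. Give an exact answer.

21

Let u = exp(y), so du = exp(y) dy. When y = 0, u = 1; when y = log(4), u = 4.
The integral becomes ∫ u**2 du from 1 to 4, with antiderivative u**3/3.
Back in y: F(y) = exp(3*y)/3.
Then F(log(4)) - F(0) = (64/3) - (1/3) = 21.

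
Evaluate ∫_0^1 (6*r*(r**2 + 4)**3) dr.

Let u = r**2 + 4, so du = 2*r dr. When r = 0, u = 4; when r = 1, u = 5.
The integral becomes 3·∫ u**3 du from 4 to 5, with antiderivative 3*u**4/4.
Back in r: F(r) = 3*(r**2 + 4)**4/4.
Then F(1) - F(0) = (1875/4) - (192) = 1107/4.

1107/4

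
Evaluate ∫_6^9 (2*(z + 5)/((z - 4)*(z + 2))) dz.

-log(11) + 3*log(5)

Factor the denominator: z**2 - 2*z - 8 = (z + 2)(z - 4).
Partial fractions: 2*(z + 5)/((z - 4)*(z + 2)) = -1/(z + 2) + 3/(z - 4).
An antiderivative is F(z) = 3*log(z - 4) - log(z + 2).
Then F(9) - F(6) = (-log(11) + 3*log(5)) - (0) = -log(11) + 3*log(5).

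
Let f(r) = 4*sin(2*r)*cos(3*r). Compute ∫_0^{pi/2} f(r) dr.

Use the identity sin(2*r)cos(3*r) = [sin(5*r) + sin(-r)]/2.
An antiderivative is F(r) = 2*cos(r) - 2*cos(5*r)/5.
Then F(pi/2) - F(0) = (0) - (8/5) = -8/5.

-8/5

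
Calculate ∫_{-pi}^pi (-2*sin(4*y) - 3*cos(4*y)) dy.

0

An antiderivative is F(y) = -3*sin(4*y)/4 + cos(4*y)/2.
Then F(pi) - F(-pi) = (1/2) - (1/2) = 0.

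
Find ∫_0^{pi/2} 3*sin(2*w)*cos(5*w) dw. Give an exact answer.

Use the identity sin(2*w)cos(5*w) = [sin(7*w) + sin(-3*w)]/2.
An antiderivative is F(w) = cos(3*w)/2 - 3*cos(7*w)/14.
Then F(pi/2) - F(0) = (0) - (2/7) = -2/7.

-2/7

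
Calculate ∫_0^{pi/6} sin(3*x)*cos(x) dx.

Use the identity sin(3*x)cos(x) = [sin(4*x) + sin(2*x)]/2.
An antiderivative is F(x) = -cos(2*x)/4 - cos(4*x)/8.
Then F(pi/6) - F(0) = (-1/16) - (-3/8) = 5/16.

5/16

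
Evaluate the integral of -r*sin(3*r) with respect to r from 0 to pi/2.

1/9

Integrate by parts once (u = r, dv = -sin(3*r) dr).
An antiderivative is F(r) = r*cos(3*r)/3 - sin(3*r)/9.
Then F(pi/2) - F(0) = (1/9) - (0) = 1/9.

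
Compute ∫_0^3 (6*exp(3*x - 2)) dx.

Let u = 3*x - 2, so du = 3 dx. When x = 0, u = -2; when x = 3, u = 7.
The integral becomes 2·∫ exp(u) du from -2 to 7, with antiderivative 2*exp(u).
Back in x: F(x) = 2*exp(3*x - 2).
Then F(3) - F(0) = (2*exp(7)) - (2*exp(-2)) = -(2 - 2*exp(9))*exp(-2).

-(2 - 2*exp(9))*exp(-2)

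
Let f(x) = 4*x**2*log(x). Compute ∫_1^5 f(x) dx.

-496/9 + 500*log(5)/3

Integrate by parts once (u = ln x, dv = 4*x**2 dx).
An antiderivative is F(x) = 4*x**3*(3*log(x) - 1)/9.
Then F(5) - F(1) = (-500/9 + 500*log(5)/3) - (-4/9) = -496/9 + 500*log(5)/3.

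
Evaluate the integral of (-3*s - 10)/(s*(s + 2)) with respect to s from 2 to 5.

Factor the denominator: s**2 + 2*s = (s + 2)s.
Partial fractions: (-3*s - 10)/(s*(s + 2)) = 2/(s + 2) - 5/s.
An antiderivative is F(s) = -5*log(s) + 2*log(s + 2).
Then F(5) - F(2) = (-5*log(5) + 2*log(7)) - (-log(2)) = -5*log(5) + log(2) + 2*log(7).

-5*log(5) + log(2) + 2*log(7)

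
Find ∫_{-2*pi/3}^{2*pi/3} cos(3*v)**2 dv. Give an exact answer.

Use the identity cos^2(3*v) = (1 + cos(6*v))/2.
An antiderivative is F(v) = v/2 + sin(6*v)/12.
Then F(2*pi/3) - F(-2*pi/3) = (pi/3) - (-pi/3) = 2*pi/3.

2*pi/3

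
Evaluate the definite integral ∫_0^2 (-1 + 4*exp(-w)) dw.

2 - 4*exp(-2)

An antiderivative is F(w) = -w - 4*exp(-w).
Then F(2) - F(0) = (-2 - 4*exp(-2)) - (-4) = 2 - 4*exp(-2).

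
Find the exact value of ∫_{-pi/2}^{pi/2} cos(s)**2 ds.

Use the identity cos^2(s) = (1 + cos(2*s))/2.
An antiderivative is F(s) = s/2 + sin(2*s)/4.
Then F(pi/2) - F(-pi/2) = (pi/4) - (-pi/4) = pi/2.

pi/2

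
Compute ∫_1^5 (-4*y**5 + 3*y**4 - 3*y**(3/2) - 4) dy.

-42782/5 - 30*sqrt(5)

By the power rule, an antiderivative is F(y) = -2*y**6/3 - 6*y**(5/2)/5 + 3*y**5/5 - 4*y.
Then F(5) - F(1) = (-25685/3 - 30*sqrt(5)) - (-79/15) = -42782/5 - 30*sqrt(5).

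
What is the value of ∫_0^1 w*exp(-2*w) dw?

(-3 + exp(2))*exp(-2)/4

Integrate by parts once (u = w, dv = exp(-2*w) dw).
An antiderivative is F(w) = (-2*w - 1)*exp(-2*w)/4.
Then F(1) - F(0) = (-3*exp(-2)/4) - (-1/4) = (-3 + exp(2))*exp(-2)/4.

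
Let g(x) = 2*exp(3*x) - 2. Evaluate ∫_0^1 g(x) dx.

-8/3 + 2*exp(3)/3

An antiderivative is F(x) = 2*exp(3*x)/3 - 2*x.
Then F(1) - F(0) = (-2 + 2*exp(3)/3) - (2/3) = -8/3 + 2*exp(3)/3.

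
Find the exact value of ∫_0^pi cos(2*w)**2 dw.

Use the identity cos^2(2*w) = (1 + cos(4*w))/2.
An antiderivative is F(w) = w/2 + sin(4*w)/8.
Then F(pi) - F(0) = (pi/2) - (0) = pi/2.

pi/2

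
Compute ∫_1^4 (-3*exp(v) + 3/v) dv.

An antiderivative is F(v) = -3*exp(v) + 3*log(v).
Then F(4) - F(1) = (-3*exp(4) + 3*log(4)) - (-3*exp(1)) = -3*exp(4) + 3*log(4) + 3*exp(1).

-3*exp(4) + 3*log(4) + 3*exp(1)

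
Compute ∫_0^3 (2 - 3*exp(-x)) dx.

3*exp(-3) + 3

An antiderivative is F(x) = 2*x + 3*exp(-x).
Then F(3) - F(0) = (3*exp(-3) + 6) - (3) = 3*exp(-3) + 3.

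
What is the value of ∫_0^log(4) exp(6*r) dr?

Let u = exp(r), so du = exp(r) dr. When r = 0, u = 1; when r = log(4), u = 4.
The integral becomes ∫ u**5 du from 1 to 4, with antiderivative u**6/6.
Back in r: F(r) = exp(6*r)/6.
Then F(log(4)) - F(0) = (2048/3) - (1/6) = 1365/2.

1365/2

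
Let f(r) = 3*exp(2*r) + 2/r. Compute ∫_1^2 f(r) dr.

An antiderivative is F(r) = 3*exp(2*r)/2 + 2*log(r).
Then F(2) - F(1) = (log(4) + 3*exp(4)/2) - (3*exp(2)/2) = -3*exp(2)/2 + log(4) + 3*exp(4)/2.

-3*exp(2)/2 + log(4) + 3*exp(4)/2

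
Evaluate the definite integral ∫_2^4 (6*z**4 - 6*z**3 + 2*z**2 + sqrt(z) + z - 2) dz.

By the power rule, an antiderivative is F(z) = 6*z**5/5 - 3*z**4/2 + 2*z**(3/2)/3 + 2*z**3/3 + z**2/2 - 2*z.
Then F(4) - F(2) = (4464/5) - (4*sqrt(2)/3 + 266/15) = 13126/15 - 4*sqrt(2)/3.

13126/15 - 4*sqrt(2)/3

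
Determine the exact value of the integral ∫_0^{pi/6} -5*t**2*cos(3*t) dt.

10/27 - 5*pi**2/108

Integrate by parts twice (u = t^2, dv = -5*cos(3*t) dt).
An antiderivative is F(t) = -5*t**2*sin(3*t)/3 - 10*t*cos(3*t)/9 + 10*sin(3*t)/27.
Then F(pi/6) - F(0) = (10/27 - 5*pi**2/108) - (0) = 10/27 - 5*pi**2/108.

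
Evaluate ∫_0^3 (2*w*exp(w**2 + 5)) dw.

-exp(5) + exp(14)

Let u = w**2 + 5, so du = 2*w dw. When w = 0, u = 5; when w = 3, u = 14.
The integral becomes ∫ exp(u) du from 5 to 14, with antiderivative exp(u).
Back in w: F(w) = exp(w**2 + 5).
Then F(3) - F(0) = (exp(14)) - (exp(5)) = -exp(5) + exp(14).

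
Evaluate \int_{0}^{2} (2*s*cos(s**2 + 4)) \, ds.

Let u = s**2 + 4, so du = 2*s ds. When s = 0, u = 4; when s = 2, u = 8.
The integral becomes ∫ cos(u) du from 4 to 8, with antiderivative sin(u).
Back in s: F(s) = sin(s**2 + 4).
Then F(2) - F(0) = (sin(8)) - (sin(4)) = -sin(4) + sin(8).

-sin(4) + sin(8)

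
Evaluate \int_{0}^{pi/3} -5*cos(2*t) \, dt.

-5*sqrt(3)/4

An antiderivative is F(t) = -5*sin(2*t)/2.
Then F(pi/3) - F(0) = (-5*sqrt(3)/4) - (0) = -5*sqrt(3)/4.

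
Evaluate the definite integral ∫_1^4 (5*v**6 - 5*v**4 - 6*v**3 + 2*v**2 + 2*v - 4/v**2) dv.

144909/14

By the power rule, an antiderivative is F(v) = 5*v**7/7 - v**5 - 3*v**4/2 + 2*v**3/3 + v**2 + 4/v.
Then F(4) - F(1) = (217445/21) - (163/42) = 144909/14.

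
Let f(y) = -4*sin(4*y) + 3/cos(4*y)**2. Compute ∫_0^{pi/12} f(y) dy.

-1/2 + 3*sqrt(3)/4

An antiderivative is F(y) = cos(4*y) + 3*tan(4*y)/4.
Then F(pi/12) - F(0) = (1/2 + 3*sqrt(3)/4) - (1) = -1/2 + 3*sqrt(3)/4.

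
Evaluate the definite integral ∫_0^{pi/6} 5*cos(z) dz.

An antiderivative is F(z) = 5*sin(z).
Then F(pi/6) - F(0) = (5/2) - (0) = 5/2.

5/2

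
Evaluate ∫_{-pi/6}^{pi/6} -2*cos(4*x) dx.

An antiderivative is F(x) = -sin(4*x)/2.
Then F(pi/6) - F(-pi/6) = (-sqrt(3)/4) - (sqrt(3)/4) = -sqrt(3)/2.

-sqrt(3)/2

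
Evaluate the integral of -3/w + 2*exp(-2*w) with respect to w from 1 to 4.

An antiderivative is F(w) = -3*log(w) - exp(-2*w).
Then F(4) - F(1) = (-6*log(2) - exp(-8)) - (-exp(-2)) = -6*log(2) - exp(-8) + exp(-2).

-6*log(2) - exp(-8) + exp(-2)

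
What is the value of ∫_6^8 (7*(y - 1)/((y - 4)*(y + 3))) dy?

Factor the denominator: y**2 - y - 12 = (y + 3)(y - 4).
Partial fractions: 7*(y - 1)/((y - 4)*(y + 3)) = 4/(y + 3) + 3/(y - 4).
An antiderivative is F(y) = 3*log(y - 4) + 4*log(y + 3).
Then F(8) - F(6) = (6*log(2) + 4*log(11)) - (3*log(2) + 8*log(3)) = -8*log(3) + 3*log(2) + 4*log(11).

-8*log(3) + 3*log(2) + 4*log(11)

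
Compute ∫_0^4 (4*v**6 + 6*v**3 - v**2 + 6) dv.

By the power rule, an antiderivative is F(v) = 4*v**7/7 + 3*v**4/2 - v**3/3 + 6*v.
Then F(4) - F(0) = (204728/21) - (0) = 204728/21.

204728/21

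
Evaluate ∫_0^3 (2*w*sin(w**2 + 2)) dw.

cos(2) - cos(11)

Let u = w**2 + 2, so du = 2*w dw. When w = 0, u = 2; when w = 3, u = 11.
The integral becomes ∫ sin(u) du from 2 to 11, with antiderivative -cos(u).
Back in w: F(w) = -cos(w**2 + 2).
Then F(3) - F(0) = (-cos(11)) - (-cos(2)) = cos(2) - cos(11).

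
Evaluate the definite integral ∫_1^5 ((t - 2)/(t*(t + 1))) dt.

log(27/25)

Factor the denominator: t**2 + t = (t + 1)t.
Partial fractions: (t - 2)/(t*(t + 1)) = 3/(t + 1) - 2/t.
An antiderivative is F(t) = -2*log(t) + 3*log(t + 1).
Then F(5) - F(1) = (-2*log(5) + 3*log(2) + 3*log(3)) - (log(8)) = log(27/25).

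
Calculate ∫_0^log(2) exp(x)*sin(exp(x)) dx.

-cos(2) + cos(1)

Let u = exp(x), so du = exp(x) dx. When x = 0, u = 1; when x = log(2), u = 2.
The integral becomes ∫ sin(u) du from 1 to 2, with antiderivative -cos(u).
Back in x: F(x) = -cos(exp(x)).
Then F(log(2)) - F(0) = (-cos(2)) - (-cos(1)) = -cos(2) + cos(1).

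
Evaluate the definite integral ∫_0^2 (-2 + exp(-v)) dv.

-3 - exp(-2)

An antiderivative is F(v) = -2*v - exp(-v).
Then F(2) - F(0) = (-4 - exp(-2)) - (-1) = -3 - exp(-2).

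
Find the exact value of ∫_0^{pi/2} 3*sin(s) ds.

An antiderivative is F(s) = -3*cos(s).
Then F(pi/2) - F(0) = (0) - (-3) = 3.

3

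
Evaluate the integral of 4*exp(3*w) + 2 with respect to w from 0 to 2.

8/3 + 4*exp(6)/3

An antiderivative is F(w) = 4*exp(3*w)/3 + 2*w.
Then F(2) - F(0) = (4 + 4*exp(6)/3) - (4/3) = 8/3 + 4*exp(6)/3.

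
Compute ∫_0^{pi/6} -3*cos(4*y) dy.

An antiderivative is F(y) = -3*sin(4*y)/4.
Then F(pi/6) - F(0) = (-3*sqrt(3)/8) - (0) = -3*sqrt(3)/8.

-3*sqrt(3)/8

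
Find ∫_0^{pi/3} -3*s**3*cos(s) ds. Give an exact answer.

-9 - pi**2/2 - sqrt(3)*pi**3/18 + 3*sqrt(3)*pi

Integrate by parts 3 times (u = s^3, dv = -3*cos(s) ds).
An antiderivative is F(s) = -3*s**3*sin(s) - 9*s**2*cos(s) + 18*s*sin(s) + 18*cos(s).
Then F(pi/3) - F(0) = (-pi**2/2 - sqrt(3)*pi**3/18 + 9 + 3*sqrt(3)*pi) - (18) = -9 - pi**2/2 - sqrt(3)*pi**3/18 + 3*sqrt(3)*pi.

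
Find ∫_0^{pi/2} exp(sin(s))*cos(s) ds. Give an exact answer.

Let u = sin(s), so du = cos(s) ds. When s = 0, u = 0; when s = pi/2, u = 1.
The integral becomes ∫ exp(u) du from 0 to 1, with antiderivative exp(u).
Back in s: F(s) = exp(sin(s)).
Then F(pi/2) - F(0) = (E) - (1) = -1 + E.

-1 + E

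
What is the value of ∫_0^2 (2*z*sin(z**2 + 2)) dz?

Let u = z**2 + 2, so du = 2*z dz. When z = 0, u = 2; when z = 2, u = 6.
The integral becomes ∫ sin(u) du from 2 to 6, with antiderivative -cos(u).
Back in z: F(z) = -cos(z**2 + 2).
Then F(2) - F(0) = (-cos(6)) - (-cos(2)) = -cos(6) + cos(2).

-cos(6) + cos(2)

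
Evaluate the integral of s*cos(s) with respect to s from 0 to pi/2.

-1 + pi/2

Integrate by parts once (u = s, dv = cos(s) ds).
An antiderivative is F(s) = s*sin(s) + cos(s).
Then F(pi/2) - F(0) = (pi/2) - (1) = -1 + pi/2.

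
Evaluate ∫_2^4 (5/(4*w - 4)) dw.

5*log(3)/4

An antiderivative is F(w) = 5*log(4*w - 4)/4.
Then F(4) - F(2) = (5*log(12)/4) - (5*log(2)/2) = 5*log(3)/4.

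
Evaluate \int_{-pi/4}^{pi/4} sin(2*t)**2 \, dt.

pi/4

Use the identity sin^2(2*t) = (1 - cos(4*t))/2.
An antiderivative is F(t) = t/2 - sin(4*t)/8.
Then F(pi/4) - F(-pi/4) = (pi/8) - (-pi/8) = pi/4.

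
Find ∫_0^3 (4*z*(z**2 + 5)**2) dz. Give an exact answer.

1746

Let u = z**2 + 5, so du = 2*z dz. When z = 0, u = 5; when z = 3, u = 14.
The integral becomes 2·∫ u**2 du from 5 to 14, with antiderivative 2*u**3/3.
Back in z: F(z) = 2*(z**2 + 5)**3/3.
Then F(3) - F(0) = (5488/3) - (250/3) = 1746.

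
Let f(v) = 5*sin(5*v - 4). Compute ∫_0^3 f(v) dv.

cos(4) - cos(11)

Let u = 5*v - 4, so du = 5 dv. When v = 0, u = -4; when v = 3, u = 11.
The integral becomes ∫ sin(u) du from -4 to 11, with antiderivative -cos(u).
Back in v: F(v) = -cos(5*v - 4).
Then F(3) - F(0) = (-cos(11)) - (-cos(4)) = cos(4) - cos(11).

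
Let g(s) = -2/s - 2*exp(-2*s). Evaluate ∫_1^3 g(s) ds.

An antiderivative is F(s) = -2*log(s) + exp(-2*s).
Then F(3) - F(1) = (-2*log(3) + exp(-6)) - (exp(-2)) = -2*log(3) - exp(-2) + exp(-6).

-2*log(3) - exp(-2) + exp(-6)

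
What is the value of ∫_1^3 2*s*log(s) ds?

Integrate by parts once (u = ln s, dv = 2*s ds).
An antiderivative is F(s) = s**2*(2*log(s) - 1)/2.
Then F(3) - F(1) = (-9/2 + 9*log(3)) - (-1/2) = -4 + 9*log(3).

-4 + 9*log(3)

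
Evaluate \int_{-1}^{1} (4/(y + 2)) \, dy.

An antiderivative is F(y) = 4*log(y + 2).
Then F(1) - F(-1) = (log(81)) - (0) = log(81).

log(81)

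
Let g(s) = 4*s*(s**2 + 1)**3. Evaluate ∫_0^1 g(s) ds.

15/2

Let u = s**2 + 1, so du = 2*s ds. When s = 0, u = 1; when s = 1, u = 2.
The integral becomes 2·∫ u**3 du from 1 to 2, with antiderivative u**4/2.
Back in s: F(s) = (s**2 + 1)**4/2.
Then F(1) - F(0) = (8) - (1/2) = 15/2.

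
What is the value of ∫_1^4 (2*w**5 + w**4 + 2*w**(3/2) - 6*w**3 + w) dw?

6097/5

By the power rule, an antiderivative is F(w) = w**6/3 + 4*w**(5/2)/5 + w**5/5 - 3*w**4/2 + w**2/2.
Then F(4) - F(1) = (18296/15) - (1/3) = 6097/5.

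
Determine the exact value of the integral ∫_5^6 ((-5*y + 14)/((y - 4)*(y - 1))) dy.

Factor the denominator: y**2 - 5*y + 4 = (y - 1)(y - 4).
Partial fractions: (-5*y + 14)/((y - 4)*(y - 1)) = -3/(y - 1) - 2/(y - 4).
An antiderivative is F(y) = -2*log(y - 4) - 3*log(y - 1).
Then F(6) - F(5) = (-3*log(5) - 2*log(2)) - (-log(64)) = -3*log(5) + 4*log(2).

-3*log(5) + 4*log(2)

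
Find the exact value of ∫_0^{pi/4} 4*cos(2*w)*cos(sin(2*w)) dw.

2*sin(1)

Let u = sin(2*w), so du = 2*cos(2*w) dw. When w = 0, u = 0; when w = pi/4, u = 1.
The integral becomes 2·∫ cos(u) du from 0 to 1, with antiderivative 2*sin(u).
Back in w: F(w) = 2*sin(sin(2*w)).
Then F(pi/4) - F(0) = (2*sin(1)) - (0) = 2*sin(1).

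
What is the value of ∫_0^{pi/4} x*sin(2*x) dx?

1/4

Integrate by parts once (u = x, dv = sin(2*x) dx).
An antiderivative is F(x) = -x*cos(2*x)/2 + sin(2*x)/4.
Then F(pi/4) - F(0) = (1/4) - (0) = 1/4.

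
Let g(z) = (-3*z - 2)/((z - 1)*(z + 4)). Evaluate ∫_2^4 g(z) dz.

log(3/16)

Factor the denominator: z**2 + 3*z - 4 = (z + 4)(z - 1).
Partial fractions: (-3*z - 2)/((z - 1)*(z + 4)) = -2/(z + 4) - 1/(z - 1).
An antiderivative is F(z) = -log(z - 1) - 2*log(z + 4).
Then F(4) - F(2) = (-6*log(2) - log(3)) - (-log(36)) = log(3/16).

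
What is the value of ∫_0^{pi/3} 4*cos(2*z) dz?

sqrt(3)

An antiderivative is F(z) = 2*sin(2*z).
Then F(pi/3) - F(0) = (sqrt(3)) - (0) = sqrt(3).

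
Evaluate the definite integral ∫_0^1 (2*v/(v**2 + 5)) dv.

log(6/5)

Let u = v**2 + 5, so du = 2*v dv. When v = 0, u = 5; when v = 1, u = 6.
The integral becomes ∫ 1/u du from 5 to 6, with antiderivative log(u).
Back in v: F(v) = log(v**2 + 5).
Then F(1) - F(0) = (log(6)) - (log(5)) = log(6/5).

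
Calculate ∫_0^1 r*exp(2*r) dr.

1/4 + exp(2)/4

Integrate by parts once (u = r, dv = exp(2*r) dr).
An antiderivative is F(r) = (2*r - 1)*exp(2*r)/4.
Then F(1) - F(0) = (exp(2)/4) - (-1/4) = 1/4 + exp(2)/4.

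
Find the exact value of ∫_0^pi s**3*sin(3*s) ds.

pi*(-2 + 3*pi**2)/9

Integrate by parts 3 times (u = s^3, dv = sin(3*s) ds).
An antiderivative is F(s) = -s**3*cos(3*s)/3 + s**2*sin(3*s)/3 + 2*s*cos(3*s)/9 - 2*sin(3*s)/27.
Then F(pi) - F(0) = (pi*(-2 + 3*pi**2)/9) - (0) = pi*(-2 + 3*pi**2)/9.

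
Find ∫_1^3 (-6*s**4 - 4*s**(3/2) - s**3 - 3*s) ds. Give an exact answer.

-1604/5 - 72*sqrt(3)/5

By the power rule, an antiderivative is F(s) = -8*s**(5/2)/5 - 6*s**5/5 - s**4/4 - 3*s**2/2.
Then F(3) - F(1) = (-6507/20 - 72*sqrt(3)/5) - (-91/20) = -1604/5 - 72*sqrt(3)/5.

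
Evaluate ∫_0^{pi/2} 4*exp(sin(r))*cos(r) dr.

Let u = sin(r), so du = cos(r) dr. When r = 0, u = 0; when r = pi/2, u = 1.
The integral becomes 4·∫ exp(u) du from 0 to 1, with antiderivative 4*exp(u).
Back in r: F(r) = 4*exp(sin(r)).
Then F(pi/2) - F(0) = (4*E) - (4) = -4 + 4*E.

-4 + 4*E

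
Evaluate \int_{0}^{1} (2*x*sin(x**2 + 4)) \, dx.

Let u = x**2 + 4, so du = 2*x dx. When x = 0, u = 4; when x = 1, u = 5.
The integral becomes ∫ sin(u) du from 4 to 5, with antiderivative -cos(u).
Back in x: F(x) = -cos(x**2 + 4).
Then F(1) - F(0) = (-cos(5)) - (-cos(4)) = cos(4) - cos(5).

cos(4) - cos(5)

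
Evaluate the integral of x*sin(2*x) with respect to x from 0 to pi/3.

sqrt(3)/8 + pi/12

Integrate by parts once (u = x, dv = sin(2*x) dx).
An antiderivative is F(x) = -x*cos(2*x)/2 + sin(2*x)/4.
Then F(pi/3) - F(0) = (sqrt(3)/8 + pi/12) - (0) = sqrt(3)/8 + pi/12.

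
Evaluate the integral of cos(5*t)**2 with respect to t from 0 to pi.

pi/2

Use the identity cos^2(5*t) = (1 + cos(10*t))/2.
An antiderivative is F(t) = t/2 + sin(10*t)/20.
Then F(pi) - F(0) = (pi/2) - (0) = pi/2.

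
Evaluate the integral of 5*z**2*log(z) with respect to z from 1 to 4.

-35 + 640*log(2)/3

Integrate by parts once (u = ln z, dv = 5*z**2 dz).
An antiderivative is F(z) = 5*z**3*(3*log(z) - 1)/9.
Then F(4) - F(1) = (-320/9 + 640*log(2)/3) - (-5/9) = -35 + 640*log(2)/3.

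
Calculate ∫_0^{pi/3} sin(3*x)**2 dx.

pi/6

Use the identity sin^2(3*x) = (1 - cos(6*x))/2.
An antiderivative is F(x) = x/2 - sin(6*x)/12.
Then F(pi/3) - F(0) = (pi/6) - (0) = pi/6.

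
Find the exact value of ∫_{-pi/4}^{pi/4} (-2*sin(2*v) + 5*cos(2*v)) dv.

5

An antiderivative is F(v) = 5*sin(2*v)/2 + cos(2*v).
Then F(pi/4) - F(-pi/4) = (5/2) - (-5/2) = 5.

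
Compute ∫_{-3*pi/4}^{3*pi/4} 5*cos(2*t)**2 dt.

Use the identity cos^2(2*t) = (1 + cos(4*t))/2.
An antiderivative is F(t) = 5*t/2 + 5*sin(4*t)/8.
Then F(3*pi/4) - F(-3*pi/4) = (15*pi/8) - (-15*pi/8) = 15*pi/4.

15*pi/4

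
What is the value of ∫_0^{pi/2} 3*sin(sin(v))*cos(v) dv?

3 - 3*cos(1)

Let u = sin(v), so du = cos(v) dv. When v = 0, u = 0; when v = pi/2, u = 1.
The integral becomes 3·∫ sin(u) du from 0 to 1, with antiderivative -3*cos(u).
Back in v: F(v) = -3*cos(sin(v)).
Then F(pi/2) - F(0) = (-3*cos(1)) - (-3) = 3 - 3*cos(1).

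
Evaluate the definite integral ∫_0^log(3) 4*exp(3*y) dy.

Let u = exp(y), so du = exp(y) dy. When y = 0, u = 1; when y = log(3), u = 3.
The integral becomes 4·∫ u**2 du from 1 to 3, with antiderivative 4*u**3/3.
Back in y: F(y) = 4*exp(3*y)/3.
Then F(log(3)) - F(0) = (36) - (4/3) = 104/3.

104/3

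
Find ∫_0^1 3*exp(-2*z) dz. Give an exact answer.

An antiderivative is F(z) = -3*exp(-2*z)/2.
Then F(1) - F(0) = (-3*exp(-2)/2) - (-3/2) = 3/2 - 3*exp(-2)/2.

3/2 - 3*exp(-2)/2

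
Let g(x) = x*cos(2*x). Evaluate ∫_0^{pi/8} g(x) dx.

-1/4 + sqrt(2)*pi/32 + sqrt(2)/8

Integrate by parts once (u = x, dv = cos(2*x) dx).
An antiderivative is F(x) = x*sin(2*x)/2 + cos(2*x)/4.
Then F(pi/8) - F(0) = (sqrt(2)*(pi + 4)/32) - (1/4) = -1/4 + sqrt(2)*pi/32 + sqrt(2)/8.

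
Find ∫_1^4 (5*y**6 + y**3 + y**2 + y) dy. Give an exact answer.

By the power rule, an antiderivative is F(y) = 5*y**7/7 + y**4/4 + y**3/3 + y**2/2.
Then F(4) - F(1) = (247720/21) - (151/84) = 330243/28.

330243/28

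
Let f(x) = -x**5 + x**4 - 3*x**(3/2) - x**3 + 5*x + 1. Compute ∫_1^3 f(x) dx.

-1046/15 - 54*sqrt(3)/5

By the power rule, an antiderivative is F(x) = -x**6/6 - 6*x**(5/2)/5 + x**5/5 - x**4/4 + 5*x**2/2 + x.
Then F(3) - F(1) = (-1353/20 - 54*sqrt(3)/5) - (25/12) = -1046/15 - 54*sqrt(3)/5.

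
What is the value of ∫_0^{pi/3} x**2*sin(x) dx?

-1 - pi**2/18 + sqrt(3)*pi/3

Integrate by parts twice (u = x^2, dv = sin(x) dx).
An antiderivative is F(x) = -x**2*cos(x) + 2*x*sin(x) + 2*cos(x).
Then F(pi/3) - F(0) = (-pi**2/18 + 1 + sqrt(3)*pi/3) - (2) = -1 - pi**2/18 + sqrt(3)*pi/3.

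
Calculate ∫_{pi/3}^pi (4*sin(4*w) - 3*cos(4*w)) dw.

-3/2 - 3*sqrt(3)/8

An antiderivative is F(w) = -3*sin(4*w)/4 - cos(4*w).
Then F(pi) - F(pi/3) = (-1) - (1/2 + 3*sqrt(3)/8) = -3/2 - 3*sqrt(3)/8.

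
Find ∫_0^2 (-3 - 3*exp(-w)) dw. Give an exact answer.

-9 + 3*exp(-2)

An antiderivative is F(w) = -3*w + 3*exp(-w).
Then F(2) - F(0) = (-6 + 3*exp(-2)) - (3) = -9 + 3*exp(-2).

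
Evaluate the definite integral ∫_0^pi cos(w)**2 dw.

Use the identity cos^2(w) = (1 + cos(2*w))/2.
An antiderivative is F(w) = w/2 + sin(2*w)/4.
Then F(pi) - F(0) = (pi/2) - (0) = pi/2.

pi/2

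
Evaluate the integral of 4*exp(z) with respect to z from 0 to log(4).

12

An antiderivative is F(z) = 4*exp(z).
Then F(log(4)) - F(0) = (16) - (4) = 12.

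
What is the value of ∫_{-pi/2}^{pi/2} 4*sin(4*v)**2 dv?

Use the identity sin^2(4*v) = (1 - cos(8*v))/2.
An antiderivative is F(v) = 2*v - sin(8*v)/4.
Then F(pi/2) - F(-pi/2) = (pi) - (-pi) = 2*pi.

2*pi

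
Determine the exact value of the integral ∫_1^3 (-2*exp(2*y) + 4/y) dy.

An antiderivative is F(y) = -exp(2*y) + 4*log(y).
Then F(3) - F(1) = (-exp(6) + log(81)) - (-exp(2)) = -exp(6) + log(81) + exp(2).

-exp(6) + log(81) + exp(2)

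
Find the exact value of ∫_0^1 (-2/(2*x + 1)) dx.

An antiderivative is F(x) = -log(2*x + 1).
Then F(1) - F(0) = (-log(3)) - (0) = -log(3).

-log(3)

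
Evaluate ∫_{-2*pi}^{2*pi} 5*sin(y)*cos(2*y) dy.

0

Use the identity sin(y)cos(2*y) = [sin(3*y) + sin(-y)]/2.
An antiderivative is F(y) = 5*cos(y)/2 - 5*cos(3*y)/6.
Then F(2*pi) - F(-2*pi) = (5/3) - (5/3) = 0.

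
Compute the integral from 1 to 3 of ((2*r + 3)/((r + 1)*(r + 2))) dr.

log(10/3)

Factor the denominator: r**2 + 3*r + 2 = (r + 2)(r + 1).
Partial fractions: (2*r + 3)/((r + 1)*(r + 2)) = 1/(r + 2) + 1/(r + 1).
An antiderivative is F(r) = log(r + 1) + log(r + 2).
Then F(3) - F(1) = (log(20)) - (log(6)) = log(10/3).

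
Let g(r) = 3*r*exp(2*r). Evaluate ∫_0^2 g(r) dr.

Integrate by parts once (u = r, dv = 3*exp(2*r) dr).
An antiderivative is F(r) = (6*r - 3)*exp(2*r)/4.
Then F(2) - F(0) = (9*exp(4)/4) - (-3/4) = 3/4 + 9*exp(4)/4.

3/4 + 9*exp(4)/4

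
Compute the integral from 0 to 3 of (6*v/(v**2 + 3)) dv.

Let u = v**2 + 3, so du = 2*v dv. When v = 0, u = 3; when v = 3, u = 12.
The integral becomes 3·∫ 1/u du from 3 to 12, with antiderivative 3*log(u).
Back in v: F(v) = 3*log(v**2 + 3).
Then F(3) - F(0) = (3*log(3) + 6*log(2)) - (log(27)) = log(64).

log(64)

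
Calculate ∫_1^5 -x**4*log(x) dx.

Integrate by parts once (u = ln x, dv = -x**4 dx).
An antiderivative is F(x) = -x**5*(5*log(x) - 1)/25.
Then F(5) - F(1) = (125 - 625*log(5)) - (1/25) = 3124/25 - 625*log(5).

3124/25 - 625*log(5)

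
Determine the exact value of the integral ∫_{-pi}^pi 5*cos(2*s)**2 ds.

5*pi

Use the identity cos^2(2*s) = (1 + cos(4*s))/2.
An antiderivative is F(s) = 5*s/2 + 5*sin(4*s)/8.
Then F(pi) - F(-pi) = (5*pi/2) - (-5*pi/2) = 5*pi.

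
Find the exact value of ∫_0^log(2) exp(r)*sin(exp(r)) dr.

-cos(2) + cos(1)

Let u = exp(r), so du = exp(r) dr. When r = 0, u = 1; when r = log(2), u = 2.
The integral becomes ∫ sin(u) du from 1 to 2, with antiderivative -cos(u).
Back in r: F(r) = -cos(exp(r)).
Then F(log(2)) - F(0) = (-cos(2)) - (-cos(1)) = -cos(2) + cos(1).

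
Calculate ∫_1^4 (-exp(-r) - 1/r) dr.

(-log(4**exp(4)) - exp(3) + 1)*exp(-4)

An antiderivative is F(r) = -log(r) + exp(-r).
Then F(4) - F(1) = ((1 - log(4**exp(4)))*exp(-4)) - (exp(-1)) = (-log(4**exp(4)) - exp(3) + 1)*exp(-4).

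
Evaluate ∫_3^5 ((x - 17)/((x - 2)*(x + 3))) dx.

-7*log(3) + 8*log(2)

Factor the denominator: x**2 + x - 6 = (x + 3)(x - 2).
Partial fractions: (x - 17)/((x - 2)*(x + 3)) = 4/(x + 3) - 3/(x - 2).
An antiderivative is F(x) = -3*log(x - 2) + 4*log(x + 3).
Then F(5) - F(3) = (-3*log(3) + 12*log(2)) - (4*log(2) + 4*log(3)) = -7*log(3) + 8*log(2).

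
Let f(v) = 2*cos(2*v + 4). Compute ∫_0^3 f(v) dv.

Let u = 2*v + 4, so du = 2 dv. When v = 0, u = 4; when v = 3, u = 10.
The integral becomes ∫ cos(u) du from 4 to 10, with antiderivative sin(u).
Back in v: F(v) = sin(2*v + 4).
Then F(3) - F(0) = (sin(10)) - (sin(4)) = sin(10) - sin(4).

sin(10) - sin(4)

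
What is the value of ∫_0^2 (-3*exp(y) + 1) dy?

5 - 3*exp(2)

An antiderivative is F(y) = y - 3*exp(y).
Then F(2) - F(0) = (2 - 3*exp(2)) - (-3) = 5 - 3*exp(2).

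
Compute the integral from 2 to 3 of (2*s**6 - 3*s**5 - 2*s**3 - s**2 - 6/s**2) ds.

By the power rule, an antiderivative is F(s) = 2*s**7/7 - s**6/2 - s**4/2 - s**3/3 + 6/s.
Then F(3) - F(2) = (1490/7) - (-65/21) = 4535/21.

4535/21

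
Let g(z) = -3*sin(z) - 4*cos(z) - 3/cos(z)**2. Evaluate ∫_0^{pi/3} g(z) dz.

-5*sqrt(3) - 3/2

An antiderivative is F(z) = -4*sin(z) + 3*cos(z) - 3*tan(z).
Then F(pi/3) - F(0) = (3/2 - 5*sqrt(3)) - (3) = -5*sqrt(3) - 3/2.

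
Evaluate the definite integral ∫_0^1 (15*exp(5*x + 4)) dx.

Let u = 5*x + 4, so du = 5 dx. When x = 0, u = 4; when x = 1, u = 9.
The integral becomes 3·∫ exp(u) du from 4 to 9, with antiderivative 3*exp(u).
Back in x: F(x) = 3*exp(5*x + 4).
Then F(1) - F(0) = (3*exp(9)) - (3*exp(4)) = -3*(1 - exp(5))*exp(4).

-3*(1 - exp(5))*exp(4)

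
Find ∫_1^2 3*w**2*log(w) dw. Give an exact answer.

-7/3 + 8*log(2)

Integrate by parts once (u = ln w, dv = 3*w**2 dw).
An antiderivative is F(w) = w**3*(3*log(w) - 1)/3.
Then F(2) - F(1) = (-8/3 + 8*log(2)) - (-1/3) = -7/3 + 8*log(2).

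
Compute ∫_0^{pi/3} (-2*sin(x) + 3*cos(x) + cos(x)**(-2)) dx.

-1 + 5*sqrt(3)/2

An antiderivative is F(x) = 3*sin(x) + 2*cos(x) + tan(x).
Then F(pi/3) - F(0) = (1 + 5*sqrt(3)/2) - (2) = -1 + 5*sqrt(3)/2.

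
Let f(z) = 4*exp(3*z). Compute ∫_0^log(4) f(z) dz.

Let u = exp(z), so du = exp(z) dz. When z = 0, u = 1; when z = log(4), u = 4.
The integral becomes 4·∫ u**2 du from 1 to 4, with antiderivative 4*u**3/3.
Back in z: F(z) = 4*exp(3*z)/3.
Then F(log(4)) - F(0) = (256/3) - (4/3) = 84.

84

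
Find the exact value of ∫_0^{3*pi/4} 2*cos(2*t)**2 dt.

3*pi/4

Use the identity cos^2(2*t) = (1 + cos(4*t))/2.
An antiderivative is F(t) = t + sin(4*t)/4.
Then F(3*pi/4) - F(0) = (3*pi/4) - (0) = 3*pi/4.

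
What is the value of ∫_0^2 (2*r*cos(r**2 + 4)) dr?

Let u = r**2 + 4, so du = 2*r dr. When r = 0, u = 4; when r = 2, u = 8.
The integral becomes ∫ cos(u) du from 4 to 8, with antiderivative sin(u).
Back in r: F(r) = sin(r**2 + 4).
Then F(2) - F(0) = (sin(8)) - (sin(4)) = -sin(4) + sin(8).

-sin(4) + sin(8)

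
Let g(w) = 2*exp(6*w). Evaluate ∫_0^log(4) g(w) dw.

Let u = exp(w), so du = exp(w) dw. When w = 0, u = 1; when w = log(4), u = 4.
The integral becomes 2·∫ u**5 du from 1 to 4, with antiderivative u**6/3.
Back in w: F(w) = exp(6*w)/3.
Then F(log(4)) - F(0) = (4096/3) - (1/3) = 1365.

1365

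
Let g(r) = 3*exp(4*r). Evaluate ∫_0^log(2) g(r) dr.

45/4

Let u = exp(r), so du = exp(r) dr. When r = 0, u = 1; when r = log(2), u = 2.
The integral becomes 3·∫ u**3 du from 1 to 2, with antiderivative 3*u**4/4.
Back in r: F(r) = 3*exp(4*r)/4.
Then F(log(2)) - F(0) = (12) - (3/4) = 45/4.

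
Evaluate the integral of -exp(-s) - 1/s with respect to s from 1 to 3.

-log(3) - exp(-1) + exp(-3)

An antiderivative is F(s) = -log(s) + exp(-s).
Then F(3) - F(1) = (-log(3) + exp(-3)) - (exp(-1)) = -log(3) - exp(-1) + exp(-3).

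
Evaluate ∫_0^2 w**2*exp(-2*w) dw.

(-13 + exp(4))*exp(-4)/4

Integrate by parts twice (u = w^2, dv = exp(-2*w) dw).
An antiderivative is F(w) = (-2*w**2 - 2*w - 1)*exp(-2*w)/4.
Then F(2) - F(0) = (-13*exp(-4)/4) - (-1/4) = (-13 + exp(4))*exp(-4)/4.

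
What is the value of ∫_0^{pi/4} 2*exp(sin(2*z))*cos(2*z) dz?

Let u = sin(2*z), so du = 2*cos(2*z) dz. When z = 0, u = 0; when z = pi/4, u = 1.
The integral becomes ∫ exp(u) du from 0 to 1, with antiderivative exp(u).
Back in z: F(z) = exp(sin(2*z)).
Then F(pi/4) - F(0) = (E) - (1) = -1 + E.

-1 + E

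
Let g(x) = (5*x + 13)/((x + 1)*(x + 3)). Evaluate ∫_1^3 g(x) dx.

Factor the denominator: x**2 + 4*x + 3 = (x + 3)(x + 1).
Partial fractions: (5*x + 13)/((x + 1)*(x + 3)) = 1/(x + 3) + 4/(x + 1).
An antiderivative is F(x) = 4*log(x + 1) + log(x + 3).
Then F(3) - F(1) = (log(3) + 9*log(2)) - (log(64)) = log(24).

log(24)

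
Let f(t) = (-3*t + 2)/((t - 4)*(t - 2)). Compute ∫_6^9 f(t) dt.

Factor the denominator: t**2 - 6*t + 8 = (t - 2)(t - 4).
Partial fractions: (-3*t + 2)/((t - 4)*(t - 2)) = 2/(t - 2) - 5/(t - 4).
An antiderivative is F(t) = -5*log(t - 4) + 2*log(t - 2).
Then F(9) - F(6) = (-5*log(5) + 2*log(7)) - (-log(2)) = -5*log(5) + log(2) + 2*log(7).

-5*log(5) + log(2) + 2*log(7)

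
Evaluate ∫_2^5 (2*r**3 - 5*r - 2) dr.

By the power rule, an antiderivative is F(r) = r**4/2 - 5*r**2/2 - 2*r.
Then F(5) - F(2) = (240) - (-6) = 246.

246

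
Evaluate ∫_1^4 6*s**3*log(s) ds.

-765/8 + 768*log(2)

Integrate by parts once (u = ln s, dv = 6*s**3 ds).
An antiderivative is F(s) = 3*s**4*(4*log(s) - 1)/8.
Then F(4) - F(1) = (-96 + 768*log(2)) - (-3/8) = -765/8 + 768*log(2).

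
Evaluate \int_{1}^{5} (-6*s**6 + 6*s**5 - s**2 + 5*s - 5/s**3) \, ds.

By the power rule, an antiderivative is F(s) = -6*s**7/7 + s**6 - s**3/3 + 5*s**2/2 + 5/(2*s**2).
Then F(5) - F(1) = (-5388427/105) - (101/21) = -5388932/105.

-5388932/105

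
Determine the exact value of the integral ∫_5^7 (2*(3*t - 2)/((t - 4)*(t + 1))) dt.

Factor the denominator: t**2 - 3*t - 4 = (t + 1)(t - 4).
Partial fractions: 2*(3*t - 2)/((t - 4)*(t + 1)) = 2/(t + 1) + 4/(t - 4).
An antiderivative is F(t) = 4*log(t - 4) + 2*log(t + 1).
Then F(7) - F(5) = (6*log(2) + 4*log(3)) - (log(36)) = 2*log(3) + 4*log(2).

2*log(3) + 4*log(2)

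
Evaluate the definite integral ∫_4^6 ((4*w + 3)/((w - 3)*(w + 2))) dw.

log(36)

Factor the denominator: w**2 - w - 6 = (w + 2)(w - 3).
Partial fractions: (4*w + 3)/((w - 3)*(w + 2)) = 1/(w + 2) + 3/(w - 3).
An antiderivative is F(w) = 3*log(w - 3) + log(w + 2).
Then F(6) - F(4) = (3*log(2) + 3*log(3)) - (log(6)) = log(36).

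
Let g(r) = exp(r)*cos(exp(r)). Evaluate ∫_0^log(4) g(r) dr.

Let u = exp(r), so du = exp(r) dr. When r = 0, u = 1; when r = log(4), u = 4.
The integral becomes ∫ cos(u) du from 1 to 4, with antiderivative sin(u).
Back in r: F(r) = sin(exp(r)).
Then F(log(4)) - F(0) = (sin(4)) - (sin(1)) = -sin(1) + sin(4).

-sin(1) + sin(4)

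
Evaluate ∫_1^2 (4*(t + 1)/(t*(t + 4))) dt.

Factor the denominator: t**2 + 4*t = (t + 4)t.
Partial fractions: 4*(t + 1)/(t*(t + 4)) = 3/(t + 4) + 1/t.
An antiderivative is F(t) = log(t) + 3*log(t + 4).
Then F(2) - F(1) = (4*log(2) + 3*log(3)) - (3*log(5)) = -3*log(5) + 4*log(2) + 3*log(3).

-3*log(5) + 4*log(2) + 3*log(3)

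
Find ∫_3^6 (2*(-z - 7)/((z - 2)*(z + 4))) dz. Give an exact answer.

Factor the denominator: z**2 + 2*z - 8 = (z + 4)(z - 2).
Partial fractions: 2*(-z - 7)/((z - 2)*(z + 4)) = 1/(z + 4) - 3/(z - 2).
An antiderivative is F(z) = -3*log(z - 2) + log(z + 4).
Then F(6) - F(3) = (log(5/32)) - (log(7)) = -5*log(2) - log(7) + log(5).

-5*log(2) - log(7) + log(5)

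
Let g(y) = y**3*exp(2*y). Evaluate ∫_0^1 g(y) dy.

Integrate by parts 3 times (u = y^3, dv = exp(2*y) dy).
An antiderivative is F(y) = (4*y**3 - 6*y**2 + 6*y - 3)*exp(2*y)/8.
Then F(1) - F(0) = (exp(2)/8) - (-3/8) = 3/8 + exp(2)/8.

3/8 + exp(2)/8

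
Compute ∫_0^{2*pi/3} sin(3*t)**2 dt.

Use the identity sin^2(3*t) = (1 - cos(6*t))/2.
An antiderivative is F(t) = t/2 - sin(6*t)/12.
Then F(2*pi/3) - F(0) = (pi/3) - (0) = pi/3.

pi/3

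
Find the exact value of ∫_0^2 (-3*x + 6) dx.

6

By the power rule, an antiderivative is F(x) = -3*x**2/2 + 6*x.
Then F(2) - F(0) = (6) - (0) = 6.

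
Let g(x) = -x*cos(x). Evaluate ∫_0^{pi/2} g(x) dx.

Integrate by parts once (u = x, dv = -cos(x) dx).
An antiderivative is F(x) = -x*sin(x) - cos(x).
Then F(pi/2) - F(0) = (-pi/2) - (-1) = 1 - pi/2.

1 - pi/2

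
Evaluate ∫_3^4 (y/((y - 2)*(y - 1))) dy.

Factor the denominator: y**2 - 3*y + 2 = (y - 1)(y - 2).
Partial fractions: y/((y - 2)*(y - 1)) = -1/(y - 1) + 2/(y - 2).
An antiderivative is F(y) = 2*log(y - 2) - log(y - 1).
Then F(4) - F(3) = (log(4/3)) - (-log(2)) = log(8/3).

log(8/3)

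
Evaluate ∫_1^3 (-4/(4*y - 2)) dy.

-log(5)

An antiderivative is F(y) = -log(4*y - 2).
Then F(3) - F(1) = (-log(10)) - (-log(2)) = -log(5).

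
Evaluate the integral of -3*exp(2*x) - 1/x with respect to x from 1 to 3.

An antiderivative is F(x) = -3*exp(2*x)/2 - log(x).
Then F(3) - F(1) = (-3*exp(6)/2 - log(3)) - (-3*exp(2)/2) = -3*exp(6)/2 - log(3) + 3*exp(2)/2.

-3*exp(6)/2 - log(3) + 3*exp(2)/2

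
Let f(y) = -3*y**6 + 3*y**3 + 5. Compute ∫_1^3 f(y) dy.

-6068/7

By the power rule, an antiderivative is F(y) = -3*y**7/7 + 3*y**4/4 + 5*y.
Then F(3) - F(1) = (-24123/28) - (149/28) = -6068/7.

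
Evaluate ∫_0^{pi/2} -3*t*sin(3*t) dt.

Integrate by parts once (u = t, dv = -3*sin(3*t) dt).
An antiderivative is F(t) = t*cos(3*t) - sin(3*t)/3.
Then F(pi/2) - F(0) = (1/3) - (0) = 1/3.

1/3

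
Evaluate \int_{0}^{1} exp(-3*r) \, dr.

-(1 - exp(3))*exp(-3)/3

An antiderivative is F(r) = -exp(-3*r)/3.
Then F(1) - F(0) = (-exp(-3)/3) - (-1/3) = -(1 - exp(3))*exp(-3)/3.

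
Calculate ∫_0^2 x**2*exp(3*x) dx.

-2/27 + 26*exp(6)/27

Integrate by parts twice (u = x^2, dv = exp(3*x) dx).
An antiderivative is F(x) = (9*x**2 - 6*x + 2)*exp(3*x)/27.
Then F(2) - F(0) = (26*exp(6)/27) - (2/27) = -2/27 + 26*exp(6)/27.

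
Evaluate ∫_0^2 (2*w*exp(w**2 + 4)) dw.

Let u = w**2 + 4, so du = 2*w dw. When w = 0, u = 4; when w = 2, u = 8.
The integral becomes ∫ exp(u) du from 4 to 8, with antiderivative exp(u).
Back in w: F(w) = exp(w**2 + 4).
Then F(2) - F(0) = (exp(8)) - (exp(4)) = -exp(4) + exp(8).

-exp(4) + exp(8)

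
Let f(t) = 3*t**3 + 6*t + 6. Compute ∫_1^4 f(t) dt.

By the power rule, an antiderivative is F(t) = 3*t**4/4 + 3*t**2 + 6*t.
Then F(4) - F(1) = (264) - (39/4) = 1017/4.

1017/4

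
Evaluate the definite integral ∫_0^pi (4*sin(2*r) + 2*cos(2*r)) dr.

0

An antiderivative is F(r) = sin(2*r) - 2*cos(2*r).
Then F(pi) - F(0) = (-2) - (-2) = 0.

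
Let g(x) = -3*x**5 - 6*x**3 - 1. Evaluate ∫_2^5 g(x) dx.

By the power rule, an antiderivative is F(x) = -x**6/2 - 3*x**4/2 - x.
Then F(5) - F(2) = (-8755) - (-58) = -8697.

-8697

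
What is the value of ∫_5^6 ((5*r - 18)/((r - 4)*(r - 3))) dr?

log(27/2)

Factor the denominator: r**2 - 7*r + 12 = (r - 3)(r - 4).
Partial fractions: (5*r - 18)/((r - 4)*(r - 3)) = 3/(r - 3) + 2/(r - 4).
An antiderivative is F(r) = 2*log(r - 4) + 3*log(r - 3).
Then F(6) - F(5) = (2*log(2) + 3*log(3)) - (log(8)) = log(27/2).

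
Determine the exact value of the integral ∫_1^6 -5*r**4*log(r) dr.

Integrate by parts once (u = ln r, dv = -5*r**4 dr).
An antiderivative is F(r) = -r**5*(5*log(r) - 1)/5.
Then F(6) - F(1) = (-7776*log(3) - 7776*log(2) + 7776/5) - (1/5) = -7776*log(3) - 7776*log(2) + 1555.

-7776*log(3) - 7776*log(2) + 1555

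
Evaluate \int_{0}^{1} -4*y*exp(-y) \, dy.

Integrate by parts once (u = y, dv = -4*exp(-y) dy).
An antiderivative is F(y) = (4*y + 4)*exp(-y).
Then F(1) - F(0) = (8*exp(-1)) - (4) = -4 + 8*exp(-1).

-4 + 8*exp(-1)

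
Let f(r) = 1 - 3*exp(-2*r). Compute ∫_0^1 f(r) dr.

An antiderivative is F(r) = r + 3*exp(-2*r)/2.
Then F(1) - F(0) = (3*exp(-2)/2 + 1) - (3/2) = (3 - exp(2))*exp(-2)/2.

(3 - exp(2))*exp(-2)/2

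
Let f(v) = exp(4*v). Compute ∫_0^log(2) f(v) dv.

15/4

Let u = exp(v), so du = exp(v) dv. When v = 0, u = 1; when v = log(2), u = 2.
The integral becomes ∫ u**3 du from 1 to 2, with antiderivative u**4/4.
Back in v: F(v) = exp(4*v)/4.
Then F(log(2)) - F(0) = (4) - (1/4) = 15/4.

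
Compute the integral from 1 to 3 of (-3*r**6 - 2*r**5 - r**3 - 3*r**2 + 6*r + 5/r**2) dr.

By the power rule, an antiderivative is F(r) = -3*r**7/7 - r**6/3 - r**4/4 - r**3 + 3*r**2 - 5/r.
Then F(3) - F(1) = (-100985/84) - (-337/84) = -25162/21.

-25162/21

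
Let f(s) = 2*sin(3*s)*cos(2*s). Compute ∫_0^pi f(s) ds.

Use the identity sin(3*s)cos(2*s) = [sin(5*s) + sin(s)]/2.
An antiderivative is F(s) = -cos(s) - cos(5*s)/5.
Then F(pi) - F(0) = (6/5) - (-6/5) = 12/5.

12/5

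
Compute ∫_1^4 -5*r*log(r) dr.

75/4 - 80*log(2)

Integrate by parts once (u = ln r, dv = -5*r dr).
An antiderivative is F(r) = -5*r**2*(2*log(r) - 1)/4.
Then F(4) - F(1) = (20 - 80*log(2)) - (5/4) = 75/4 - 80*log(2).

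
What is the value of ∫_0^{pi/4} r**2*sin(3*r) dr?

-2/27 - sqrt(2)/27 + sqrt(2)*pi/36 + sqrt(2)*pi**2/96

Integrate by parts twice (u = r^2, dv = sin(3*r) dr).
An antiderivative is F(r) = -r**2*cos(3*r)/3 + 2*r*sin(3*r)/9 + 2*cos(3*r)/27.
Then F(pi/4) - F(0) = (sqrt(2)*(-32 + 24*pi + 9*pi**2)/864) - (2/27) = -2/27 - sqrt(2)/27 + sqrt(2)*pi/36 + sqrt(2)*pi**2/96.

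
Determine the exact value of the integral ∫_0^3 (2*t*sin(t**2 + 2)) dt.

Let u = t**2 + 2, so du = 2*t dt. When t = 0, u = 2; when t = 3, u = 11.
The integral becomes ∫ sin(u) du from 2 to 11, with antiderivative -cos(u).
Back in t: F(t) = -cos(t**2 + 2).
Then F(3) - F(0) = (-cos(11)) - (-cos(2)) = cos(2) - cos(11).

cos(2) - cos(11)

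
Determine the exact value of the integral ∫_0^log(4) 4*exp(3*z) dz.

84

Let u = exp(z), so du = exp(z) dz. When z = 0, u = 1; when z = log(4), u = 4.
The integral becomes 4·∫ u**2 du from 1 to 4, with antiderivative 4*u**3/3.
Back in z: F(z) = 4*exp(3*z)/3.
Then F(log(4)) - F(0) = (256/3) - (4/3) = 84.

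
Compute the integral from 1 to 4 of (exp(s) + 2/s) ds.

-exp(1) + log(16) + exp(4)

An antiderivative is F(s) = exp(s) + 2*log(s).
Then F(4) - F(1) = (log(16) + exp(4)) - (exp(1)) = -exp(1) + log(16) + exp(4).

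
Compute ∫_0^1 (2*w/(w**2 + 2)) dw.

Let u = w**2 + 2, so du = 2*w dw. When w = 0, u = 2; when w = 1, u = 3.
The integral becomes ∫ 1/u du from 2 to 3, with antiderivative log(u).
Back in w: F(w) = log(w**2 + 2).
Then F(1) - F(0) = (log(3)) - (log(2)) = log(3/2).

log(3/2)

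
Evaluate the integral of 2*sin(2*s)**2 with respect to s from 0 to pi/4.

pi/4

Use the identity sin^2(2*s) = (1 - cos(4*s))/2.
An antiderivative is F(s) = s - sin(4*s)/4.
Then F(pi/4) - F(0) = (pi/4) - (0) = pi/4.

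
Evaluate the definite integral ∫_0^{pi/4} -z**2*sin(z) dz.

-sqrt(2) - sqrt(2)*pi/4 + sqrt(2)*pi**2/32 + 2

Integrate by parts twice (u = z^2, dv = -sin(z) dz).
An antiderivative is F(z) = z**2*cos(z) - 2*z*sin(z) - 2*cos(z).
Then F(pi/4) - F(0) = (sqrt(2)*(-32 - 8*pi + pi**2)/32) - (-2) = -sqrt(2) - sqrt(2)*pi/4 + sqrt(2)*pi**2/32 + 2.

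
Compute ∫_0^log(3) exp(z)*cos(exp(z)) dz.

Let u = exp(z), so du = exp(z) dz. When z = 0, u = 1; when z = log(3), u = 3.
The integral becomes ∫ cos(u) du from 1 to 3, with antiderivative sin(u).
Back in z: F(z) = sin(exp(z)).
Then F(log(3)) - F(0) = (sin(3)) - (sin(1)) = -sin(1) + sin(3).

-sin(1) + sin(3)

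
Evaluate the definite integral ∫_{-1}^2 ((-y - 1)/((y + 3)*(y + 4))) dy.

Factor the denominator: y**2 + 7*y + 12 = (y + 4)(y + 3).
Partial fractions: (-y - 1)/((y + 3)*(y + 4)) = -3/(y + 4) + 2/(y + 3).
An antiderivative is F(y) = 2*log(y + 3) - 3*log(y + 4).
Then F(2) - F(-1) = (-3*log(3) - 3*log(2) + 2*log(5)) - (log(4/27)) = log(25/32).

log(25/32)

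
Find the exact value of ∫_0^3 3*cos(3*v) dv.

Let u = 3*v, so du = 3 dv. When v = 0, u = 0; when v = 3, u = 9.
The integral becomes ∫ cos(u) du from 0 to 9, with antiderivative sin(u).
Back in v: F(v) = sin(3*v).
Then F(3) - F(0) = (sin(9)) - (0) = sin(9).

sin(9)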